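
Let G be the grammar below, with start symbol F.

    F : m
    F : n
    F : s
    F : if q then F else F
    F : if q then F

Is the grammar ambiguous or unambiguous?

Ambiguous

Witness: if q then if q then m else m

Derivation 1: F ⇒ if q then F else F ⇒ if q then if q then F else F ⇒ if q then if q then m else F ⇒ if q then if q then m else m
Derivation 2: F ⇒ if q then F ⇒ if q then if q then F else F ⇒ if q then if q then m else F ⇒ if q then if q then m else m

Two distinct leftmost derivations for the same string.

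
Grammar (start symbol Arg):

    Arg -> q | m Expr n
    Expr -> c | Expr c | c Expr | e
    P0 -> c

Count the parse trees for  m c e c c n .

3

Parse trees for m c e c c n:
  [Arg m [Expr [Expr [Expr c [Expr e]] c] c] n]
  [Arg m [Expr [Expr c [Expr [Expr e] c]] c] n]
  [Arg m [Expr c [Expr [Expr [Expr e] c] c]] n]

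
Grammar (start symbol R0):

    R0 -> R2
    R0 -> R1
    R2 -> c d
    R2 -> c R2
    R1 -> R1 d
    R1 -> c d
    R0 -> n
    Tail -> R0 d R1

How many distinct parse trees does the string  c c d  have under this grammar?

Parse trees for c c d:
  [R0 [R2 c [R2 c d]]]

1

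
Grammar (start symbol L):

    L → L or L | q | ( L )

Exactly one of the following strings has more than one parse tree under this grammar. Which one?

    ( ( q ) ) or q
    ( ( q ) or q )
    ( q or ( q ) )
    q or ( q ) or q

( ( q ) ) or q: 1 tree
( ( q ) or q ): 1 tree
( q or ( q ) ): 1 tree
q or ( q ) or q: 2 trees

q or ( q ) or q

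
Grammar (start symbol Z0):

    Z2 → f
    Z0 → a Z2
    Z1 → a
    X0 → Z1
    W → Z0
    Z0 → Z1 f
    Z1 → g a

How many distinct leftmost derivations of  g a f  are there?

Parse trees for g a f:
  [Z0 [Z1 g a] f]

1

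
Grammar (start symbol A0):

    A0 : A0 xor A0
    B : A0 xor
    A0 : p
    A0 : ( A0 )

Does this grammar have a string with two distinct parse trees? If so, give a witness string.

Ambiguous

Witness: p xor p xor p

Derivation 1: A0 ⇒ A0 xor A0 ⇒ A0 xor A0 xor A0 ⇒ p xor A0 xor A0 ⇒ p xor p xor A0 ⇒ p xor p xor p
Derivation 2: A0 ⇒ A0 xor A0 ⇒ p xor A0 ⇒ p xor A0 xor A0 ⇒ p xor p xor A0 ⇒ p xor p xor p

Two distinct leftmost derivations for the same string.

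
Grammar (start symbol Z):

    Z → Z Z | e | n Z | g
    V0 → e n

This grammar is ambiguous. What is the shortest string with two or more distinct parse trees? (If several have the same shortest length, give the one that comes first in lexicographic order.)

e e e

length 1: no string has ≥2 trees
length 2: no string has ≥2 trees
length 3: e e e has 2 parse trees

Two derivations of e e e:
  Z ⇒ Z Z ⇒ Z Z Z ⇒ e Z Z ⇒ e e Z ⇒ e e e
  Z ⇒ Z Z ⇒ e Z ⇒ e Z Z ⇒ e e Z ⇒ e e e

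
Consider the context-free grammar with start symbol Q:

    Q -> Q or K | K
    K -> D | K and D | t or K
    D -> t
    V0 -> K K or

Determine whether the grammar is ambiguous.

Ambiguous

Witness: t or t

Derivation 1: Q ⇒ Q or K ⇒ K or K ⇒ D or K ⇒ t or K ⇒ t or D ⇒ t or t
Derivation 2: Q ⇒ K ⇒ t or K ⇒ t or D ⇒ t or t

Two distinct leftmost derivations for the same string.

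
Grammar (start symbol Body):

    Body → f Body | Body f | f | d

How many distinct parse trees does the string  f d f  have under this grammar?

2

Parse trees for f d f:
  [Body f [Body [Body d] f]]
  [Body [Body f [Body d]] f]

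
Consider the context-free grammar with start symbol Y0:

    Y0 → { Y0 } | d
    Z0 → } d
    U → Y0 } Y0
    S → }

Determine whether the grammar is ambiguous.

Unambiguous

(Z0, U, S are unreachable from Y0, so their rules don't affect L(Y0).) L(Y0) is { openⁿ atom closeⁿ : n ≥ 0 }. The bracket depth fixes n, and the derivation is forced at every step.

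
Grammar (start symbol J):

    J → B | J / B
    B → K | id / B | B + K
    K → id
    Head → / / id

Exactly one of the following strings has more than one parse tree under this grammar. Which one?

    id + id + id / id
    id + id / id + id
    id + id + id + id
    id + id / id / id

id + id + id / id: 1 tree
id + id / id + id: 1 tree
id + id + id + id: 1 tree
id + id / id / id: 2 trees

id + id / id / id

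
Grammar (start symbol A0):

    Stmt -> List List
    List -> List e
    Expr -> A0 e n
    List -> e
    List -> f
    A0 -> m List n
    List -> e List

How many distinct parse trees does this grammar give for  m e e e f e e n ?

10

Parse trees for m e e e f e e n (showing first 6 of 10):
  [A0 m [List [List [List e [List e [List e [List f]]]] e] e] n]
  [A0 m [List [List e [List [List e [List e [List f]]] e]] e] n]
  [A0 m [List [List e [List e [List [List e [List f]] e]]] e] n]
  [A0 m [List [List e [List e [List e [List [List f] e]]]] e] n]
  [A0 m [List e [List [List [List e [List e [List f]]] e] e]] n]
  [A0 m [List e [List [List e [List [List e [List f]] e]] e]] n]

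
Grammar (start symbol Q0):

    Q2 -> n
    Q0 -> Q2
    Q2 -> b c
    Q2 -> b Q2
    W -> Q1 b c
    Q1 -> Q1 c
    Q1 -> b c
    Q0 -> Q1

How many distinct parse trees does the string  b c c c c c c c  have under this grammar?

1

Parse trees for b c c c c c c c:
  [Q0 [Q1 [Q1 [Q1 [Q1 [Q1 [Q1 [Q1 b c] c] c] c] c] c] c]]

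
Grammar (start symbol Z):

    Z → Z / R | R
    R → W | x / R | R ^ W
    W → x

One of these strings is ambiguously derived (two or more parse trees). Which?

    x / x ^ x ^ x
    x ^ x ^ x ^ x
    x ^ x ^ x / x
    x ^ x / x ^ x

x / x ^ x ^ x: 4 trees
x ^ x ^ x ^ x: 1 tree
x ^ x ^ x / x: 1 tree
x ^ x / x ^ x: 1 tree

x / x ^ x ^ x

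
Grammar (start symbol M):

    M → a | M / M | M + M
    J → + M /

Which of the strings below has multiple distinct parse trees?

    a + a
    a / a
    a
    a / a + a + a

a / a + a + a

a + a: 1 tree
a / a: 1 tree
a: 1 tree
a / a + a + a: 5 trees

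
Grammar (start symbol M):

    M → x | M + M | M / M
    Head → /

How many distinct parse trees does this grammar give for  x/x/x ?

Parse trees for x/x/x:
  [M [M x] / [M [M x] / [M x]]]
  [M [M [M x] / [M x]] / [M x]]

2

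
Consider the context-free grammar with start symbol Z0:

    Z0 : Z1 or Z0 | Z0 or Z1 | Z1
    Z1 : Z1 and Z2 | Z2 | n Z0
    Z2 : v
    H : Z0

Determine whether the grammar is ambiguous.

Ambiguous

Witness: v or v

Derivation 1: Z0 ⇒ Z1 or Z0 ⇒ Z2 or Z0 ⇒ v or Z0 ⇒ v or Z1 ⇒ v or Z2 ⇒ v or v
Derivation 2: Z0 ⇒ Z0 or Z1 ⇒ Z1 or Z1 ⇒ Z2 or Z1 ⇒ v or Z1 ⇒ v or Z2 ⇒ v or v

Two distinct leftmost derivations for the same string.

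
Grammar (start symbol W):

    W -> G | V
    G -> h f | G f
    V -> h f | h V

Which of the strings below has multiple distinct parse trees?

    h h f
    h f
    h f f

h f

h h f: 1 tree
h f: 2 trees
h f f: 1 tree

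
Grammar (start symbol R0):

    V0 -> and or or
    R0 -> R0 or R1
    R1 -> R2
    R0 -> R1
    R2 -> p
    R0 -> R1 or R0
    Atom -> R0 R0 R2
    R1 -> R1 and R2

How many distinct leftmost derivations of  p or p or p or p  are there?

8

Parse trees for p or p or p or p:
  [R0 [R0 [R0 [R0 [R1 [R2 p]]] or [R1 [R2 p]]] or [R1 [R2 p]]] or [R1 [R2 p]]]
  [R0 [R0 [R0 [R1 [R2 p]] or [R0 [R1 [R2 p]]]] or [R1 [R2 p]]] or [R1 [R2 p]]]
  [R0 [R0 [R1 [R2 p]] or [R0 [R0 [R1 [R2 p]]] or [R1 [R2 p]]]] or [R1 [R2 p]]]
  [R0 [R0 [R1 [R2 p]] or [R0 [R1 [R2 p]] or [R0 [R1 [R2 p]]]]] or [R1 [R2 p]]]
  [R0 [R1 [R2 p]] or [R0 [R0 [R0 [R1 [R2 p]]] or [R1 [R2 p]]] or [R1 [R2 p]]]]
  [R0 [R1 [R2 p]] or [R0 [R0 [R1 [R2 p]] or [R0 [R1 [R2 p]]]] or [R1 [R2 p]]]]
  [R0 [R1 [R2 p]] or [R0 [R1 [R2 p]] or [R0 [R0 [R1 [R2 p]]] or [R1 [R2 p]]]]]
  [R0 [R1 [R2 p]] or [R0 [R1 [R2 p]] or [R0 [R1 [R2 p]] or [R0 [R1 [R2 p]]]]]]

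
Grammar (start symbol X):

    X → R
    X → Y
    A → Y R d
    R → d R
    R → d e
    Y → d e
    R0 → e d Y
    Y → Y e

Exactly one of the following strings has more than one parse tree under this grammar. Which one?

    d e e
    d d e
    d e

d e

d e e: 1 tree
d d e: 1 tree
d e: 2 trees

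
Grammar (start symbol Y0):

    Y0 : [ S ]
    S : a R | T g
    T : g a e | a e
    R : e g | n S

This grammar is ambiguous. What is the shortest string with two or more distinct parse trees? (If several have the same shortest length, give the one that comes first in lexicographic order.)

[ a e g ]

length 5: [ a e g ] has 2 parse trees

Two derivations of [ a e g ]:
  Y0 ⇒ [ S ] ⇒ [ a R ] ⇒ [ a e g ]
  Y0 ⇒ [ S ] ⇒ [ T g ] ⇒ [ a e g ]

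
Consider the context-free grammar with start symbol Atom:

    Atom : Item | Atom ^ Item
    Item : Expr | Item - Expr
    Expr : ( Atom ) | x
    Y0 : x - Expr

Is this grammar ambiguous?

(Y0 is unreachable from Atom, so its rules don't affect L(Atom).) This is a standard precedence ladder (Atom over Item over Expr), with each level left-recursive on its own operator ('^' at Atom, '-' at Item). That structure is LR(1), hence unambiguous.

Unambiguous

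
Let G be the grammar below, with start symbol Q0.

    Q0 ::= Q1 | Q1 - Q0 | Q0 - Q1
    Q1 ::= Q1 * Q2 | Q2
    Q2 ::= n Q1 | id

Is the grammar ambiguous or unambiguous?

Witness: id - id

Derivation 1: Q0 ⇒ Q1 - Q0 ⇒ Q2 - Q0 ⇒ id - Q0 ⇒ id - Q1 ⇒ id - Q2 ⇒ id - id
Derivation 2: Q0 ⇒ Q0 - Q1 ⇒ Q1 - Q1 ⇒ Q2 - Q1 ⇒ id - Q1 ⇒ id - Q2 ⇒ id - id

Two distinct leftmost derivations for the same string.

Ambiguous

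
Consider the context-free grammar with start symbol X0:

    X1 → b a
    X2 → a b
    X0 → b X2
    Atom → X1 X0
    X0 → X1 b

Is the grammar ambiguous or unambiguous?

Ambiguous

Witness: b a b

Derivation 1: X0 ⇒ b X2 ⇒ b a b
Derivation 2: X0 ⇒ X1 b ⇒ b a b

Two distinct leftmost derivations for the same string.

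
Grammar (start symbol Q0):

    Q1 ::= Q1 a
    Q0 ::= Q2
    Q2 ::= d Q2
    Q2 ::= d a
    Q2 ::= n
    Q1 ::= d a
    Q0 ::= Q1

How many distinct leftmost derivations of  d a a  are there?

Parse trees for d a a:
  [Q0 [Q1 [Q1 d a] a]]

1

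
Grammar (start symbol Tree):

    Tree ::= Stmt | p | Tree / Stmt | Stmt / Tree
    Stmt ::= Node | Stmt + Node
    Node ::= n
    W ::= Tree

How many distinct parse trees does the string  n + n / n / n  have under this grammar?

Parse trees for n + n / n / n:
  [Tree [Tree [Tree [Stmt [Stmt [Node n]] + [Node n]]] / [Stmt [Node n]]] / [Stmt [Node n]]]
  [Tree [Tree [Stmt [Stmt [Node n]] + [Node n]] / [Tree [Stmt [Node n]]]] / [Stmt [Node n]]]
  [Tree [Stmt [Stmt [Node n]] + [Node n]] / [Tree [Tree [Stmt [Node n]]] / [Stmt [Node n]]]]
  [Tree [Stmt [Stmt [Node n]] + [Node n]] / [Tree [Stmt [Node n]] / [Tree [Stmt [Node n]]]]]

4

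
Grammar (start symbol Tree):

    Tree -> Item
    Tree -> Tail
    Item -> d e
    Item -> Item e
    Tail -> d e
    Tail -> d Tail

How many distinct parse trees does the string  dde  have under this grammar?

Parse trees for dde:
  [Tree [Tail d [Tail d e]]]

1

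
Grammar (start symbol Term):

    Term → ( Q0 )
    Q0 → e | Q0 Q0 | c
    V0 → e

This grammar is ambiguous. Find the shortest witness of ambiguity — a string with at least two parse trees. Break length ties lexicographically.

length 3: no string has ≥2 trees
length 4: no string has ≥2 trees
length 5: ( c c c ) has 2 parse trees

Two derivations of ( c c c ):
  Term ⇒ ( Q0 ) ⇒ ( Q0 Q0 ) ⇒ ( Q0 Q0 Q0 ) ⇒ ( c Q0 Q0 ) ⇒ ( c c Q0 ) ⇒ ( c c c )
  Term ⇒ ( Q0 ) ⇒ ( Q0 Q0 ) ⇒ ( c Q0 ) ⇒ ( c Q0 Q0 ) ⇒ ( c c Q0 ) ⇒ ( c c c )

( c c c )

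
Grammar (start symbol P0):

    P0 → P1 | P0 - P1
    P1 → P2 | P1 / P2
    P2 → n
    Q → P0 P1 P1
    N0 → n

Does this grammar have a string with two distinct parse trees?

Unambiguous

Only P0, P1, P2 are reachable from P0; ignoring the rest: This is a standard precedence ladder (P0 over P1 over P2), with each level left-recursive on its own operator ('-' at P0, '/' at P1). That structure is LR(1), hence unambiguous.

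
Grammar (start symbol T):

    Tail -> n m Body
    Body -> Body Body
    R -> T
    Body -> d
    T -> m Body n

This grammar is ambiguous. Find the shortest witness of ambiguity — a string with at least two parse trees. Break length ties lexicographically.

length 3: no string has ≥2 trees
length 4: no string has ≥2 trees
length 5: m d d d n has 2 parse trees

Two derivations of m d d d n:
  T ⇒ m Body n ⇒ m Body Body n ⇒ m Body Body Body n ⇒ m d Body Body n ⇒ m d d Body n ⇒ m d d d n
  T ⇒ m Body n ⇒ m Body Body n ⇒ m d Body n ⇒ m d Body Body n ⇒ m d d Body n ⇒ m d d d n

m d d d n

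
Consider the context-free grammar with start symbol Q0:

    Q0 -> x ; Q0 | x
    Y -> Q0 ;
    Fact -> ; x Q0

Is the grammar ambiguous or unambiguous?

Unambiguous

(Y, Fact are unreachable from Q0, so their rules don't affect L(Q0).) The reachable grammar is A → atom sep A | atom. Each atom is followed by either the separator (recurse) or end-of-string (stop) — no choice point.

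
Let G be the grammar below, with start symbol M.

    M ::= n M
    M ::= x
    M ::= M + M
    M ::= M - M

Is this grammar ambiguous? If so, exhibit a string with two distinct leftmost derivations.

Ambiguous

Witness: n x + x

Derivation 1: M ⇒ n M ⇒ n M + M ⇒ n x + M ⇒ n x + x
Derivation 2: M ⇒ M + M ⇒ n M + M ⇒ n x + M ⇒ n x + x

Two distinct leftmost derivations for the same string.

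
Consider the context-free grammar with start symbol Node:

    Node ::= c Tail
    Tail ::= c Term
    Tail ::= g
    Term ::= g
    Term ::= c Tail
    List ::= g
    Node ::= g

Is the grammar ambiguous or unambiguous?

(List is unreachable from Node, so its rules don't affect L(Node).) Restricted to the reachable nonterminals, every rule has the form A → t or A → t B, and no two rules for the same A share a first terminal. The grammar encodes a DFA — one run per string.

Unambiguous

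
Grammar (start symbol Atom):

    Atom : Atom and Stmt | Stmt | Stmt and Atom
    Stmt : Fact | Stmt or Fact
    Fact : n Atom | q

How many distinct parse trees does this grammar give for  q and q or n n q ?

Parse trees for q and q or n n q:
  [Atom [Atom [Stmt [Fact q]]] and [Stmt [Stmt [Fact q]] or [Fact n [Atom [Stmt [Fact n [Atom [Stmt [Fact q]]]]]]]]]
  [Atom [Stmt [Fact q]] and [Atom [Stmt [Stmt [Fact q]] or [Fact n [Atom [Stmt [Fact n [Atom [Stmt [Fact q]]]]]]]]]]

2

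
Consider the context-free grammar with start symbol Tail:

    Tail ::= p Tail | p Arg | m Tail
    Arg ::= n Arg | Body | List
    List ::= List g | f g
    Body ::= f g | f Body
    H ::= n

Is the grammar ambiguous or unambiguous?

Witness: p f g

Derivation 1: Tail ⇒ p Arg ⇒ p Body ⇒ p f g
Derivation 2: Tail ⇒ p Arg ⇒ p List ⇒ p f g

Two distinct leftmost derivations for the same string.

Ambiguous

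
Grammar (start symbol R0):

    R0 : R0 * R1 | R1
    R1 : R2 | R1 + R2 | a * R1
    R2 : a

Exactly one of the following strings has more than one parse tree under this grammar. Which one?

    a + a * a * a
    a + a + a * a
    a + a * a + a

a + a * a * a: 2 trees
a + a + a * a: 1 tree
a + a * a + a: 1 tree

a + a * a * a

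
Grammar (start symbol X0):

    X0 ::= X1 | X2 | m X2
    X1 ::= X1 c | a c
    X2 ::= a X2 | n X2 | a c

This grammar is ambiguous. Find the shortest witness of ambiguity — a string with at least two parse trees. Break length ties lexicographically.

length 2: a c has 2 parse trees

Two derivations of a c:
  X0 ⇒ X1 ⇒ a c
  X0 ⇒ X2 ⇒ a c

a c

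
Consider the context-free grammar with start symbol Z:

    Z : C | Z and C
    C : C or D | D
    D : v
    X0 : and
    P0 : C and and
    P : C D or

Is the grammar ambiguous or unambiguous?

Unambiguous

Only Z, C, D are reachable from Z; ignoring the rest: This is a standard precedence ladder (Z over C over D), with each level left-recursive on its own operator ('and' at Z, 'or' at C). That structure is LR(1), hence unambiguous.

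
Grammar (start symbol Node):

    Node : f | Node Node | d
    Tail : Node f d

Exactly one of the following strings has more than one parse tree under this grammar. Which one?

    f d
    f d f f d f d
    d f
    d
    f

f d: 1 tree
f d f f d f d: 132 trees
d f: 1 tree
d: 1 tree
f: 1 tree

f d f f d f d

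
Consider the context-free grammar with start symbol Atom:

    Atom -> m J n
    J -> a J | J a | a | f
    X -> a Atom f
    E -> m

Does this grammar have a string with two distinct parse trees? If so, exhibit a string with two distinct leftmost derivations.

Witness: m a a n

Derivation 1: Atom ⇒ m J n ⇒ m a J n ⇒ m a a n
Derivation 2: Atom ⇒ m J n ⇒ m J a n ⇒ m a a n

Two distinct leftmost derivations for the same string.

Ambiguous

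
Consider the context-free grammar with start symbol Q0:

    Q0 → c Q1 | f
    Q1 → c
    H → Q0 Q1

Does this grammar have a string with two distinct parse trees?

Unambiguous

(H is unreachable from Q0, so its rules don't affect L(Q0).) Each reachable nonterminal has at most one production per leading terminal, and all productions are right-linear; the derivation is determined token-by-token.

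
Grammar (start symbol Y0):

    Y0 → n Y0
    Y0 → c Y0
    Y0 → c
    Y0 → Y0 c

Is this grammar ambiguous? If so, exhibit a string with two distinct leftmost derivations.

Ambiguous

Witness: c c

Derivation 1: Y0 ⇒ c Y0 ⇒ c c
Derivation 2: Y0 ⇒ Y0 c ⇒ c c

Two distinct leftmost derivations for the same string.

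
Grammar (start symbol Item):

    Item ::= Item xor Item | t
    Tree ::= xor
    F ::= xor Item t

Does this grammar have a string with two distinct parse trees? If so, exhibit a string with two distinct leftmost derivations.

Ambiguous

Witness: t xor t xor t

Derivation 1: Item ⇒ Item xor Item ⇒ Item xor Item xor Item ⇒ t xor Item xor Item ⇒ t xor t xor Item ⇒ t xor t xor t
Derivation 2: Item ⇒ Item xor Item ⇒ t xor Item ⇒ t xor Item xor Item ⇒ t xor t xor Item ⇒ t xor t xor t

Two distinct leftmost derivations for the same string.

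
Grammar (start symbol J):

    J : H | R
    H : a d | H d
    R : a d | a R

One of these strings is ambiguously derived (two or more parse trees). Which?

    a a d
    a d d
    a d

a d

a a d: 1 tree
a d d: 1 tree
a d: 2 trees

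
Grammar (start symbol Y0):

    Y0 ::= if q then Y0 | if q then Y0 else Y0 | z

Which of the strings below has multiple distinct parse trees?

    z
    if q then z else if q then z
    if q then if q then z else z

z: 1 tree
if q then z else if q then z: 1 tree
if q then if q then z else z: 2 trees

if q then if q then z else z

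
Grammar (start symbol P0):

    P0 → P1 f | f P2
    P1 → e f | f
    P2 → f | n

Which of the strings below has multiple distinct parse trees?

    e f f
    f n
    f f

f f

e f f: 1 tree
f n: 1 tree
f f: 2 trees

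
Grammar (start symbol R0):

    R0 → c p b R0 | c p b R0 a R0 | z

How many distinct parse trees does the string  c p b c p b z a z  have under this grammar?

Parse trees for c p b c p b z a z:
  [R0 c p b [R0 c p b [R0 z] a [R0 z]]]
  [R0 c p b [R0 c p b [R0 z]] a [R0 z]]

2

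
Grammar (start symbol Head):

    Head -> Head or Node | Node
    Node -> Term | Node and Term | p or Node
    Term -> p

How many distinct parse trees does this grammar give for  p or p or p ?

4

Parse trees for p or p or p:
  [Head [Head [Node [Term p]]] or [Node p or [Node [Term p]]]]
  [Head [Head [Head [Node [Term p]]] or [Node [Term p]]] or [Node [Term p]]]
  [Head [Head [Node p or [Node [Term p]]]] or [Node [Term p]]]
  [Head [Node p or [Node p or [Node [Term p]]]]]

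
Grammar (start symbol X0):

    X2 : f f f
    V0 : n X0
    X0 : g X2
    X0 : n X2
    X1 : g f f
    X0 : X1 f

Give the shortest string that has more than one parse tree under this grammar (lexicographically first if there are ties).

g f f f

length 4: g f f f has 2 parse trees

Two derivations of g f f f:
  X0 ⇒ g X2 ⇒ g f f f
  X0 ⇒ X1 f ⇒ g f f f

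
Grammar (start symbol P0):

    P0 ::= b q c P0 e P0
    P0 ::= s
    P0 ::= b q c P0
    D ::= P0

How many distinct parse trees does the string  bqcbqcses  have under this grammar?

2

Parse trees for bqcbqcses:
  [P0 b q c [P0 b q c [P0 s]] e [P0 s]]
  [P0 b q c [P0 b q c [P0 s] e [P0 s]]]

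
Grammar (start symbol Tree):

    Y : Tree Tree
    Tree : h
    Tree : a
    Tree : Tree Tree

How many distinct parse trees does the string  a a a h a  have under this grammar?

Parse trees for a a a h a (showing first 6 of 14):
  [Tree [Tree a] [Tree [Tree a] [Tree [Tree a] [Tree [Tree h] [Tree a]]]]]
  [Tree [Tree a] [Tree [Tree a] [Tree [Tree [Tree a] [Tree h]] [Tree a]]]]
  [Tree [Tree a] [Tree [Tree [Tree a] [Tree a]] [Tree [Tree h] [Tree a]]]]
  [Tree [Tree a] [Tree [Tree [Tree a] [Tree [Tree a] [Tree h]]] [Tree a]]]
  [Tree [Tree a] [Tree [Tree [Tree [Tree a] [Tree a]] [Tree h]] [Tree a]]]
  [Tree [Tree [Tree a] [Tree a]] [Tree [Tree a] [Tree [Tree h] [Tree a]]]]

14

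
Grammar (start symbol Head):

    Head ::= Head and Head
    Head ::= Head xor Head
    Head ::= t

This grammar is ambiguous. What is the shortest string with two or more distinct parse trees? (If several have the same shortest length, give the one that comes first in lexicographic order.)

length 1: no string has ≥2 trees
length 3: no string has ≥2 trees
length 5: t and t and t has 2 parse trees

Two derivations of t and t and t:
  Head ⇒ Head and Head ⇒ Head and Head and Head ⇒ t and Head and Head ⇒ t and t and Head ⇒ t and t and t
  Head ⇒ Head and Head ⇒ t and Head ⇒ t and Head and Head ⇒ t and t and Head ⇒ t and t and t

t and t and t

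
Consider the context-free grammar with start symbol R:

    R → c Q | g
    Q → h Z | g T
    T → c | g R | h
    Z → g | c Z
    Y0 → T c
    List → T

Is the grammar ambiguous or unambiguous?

Unambiguous

(Y0, List are unreachable from R, so their rules don't affect L(R).) Each reachable nonterminal has at most one production per leading terminal, and all productions are right-linear; the derivation is determined token-by-token.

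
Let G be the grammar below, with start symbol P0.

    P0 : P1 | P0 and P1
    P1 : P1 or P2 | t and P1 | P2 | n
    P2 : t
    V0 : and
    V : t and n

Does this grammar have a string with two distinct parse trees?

Witness: t and n

Derivation 1: P0 ⇒ P1 ⇒ t and P1 ⇒ t and n
Derivation 2: P0 ⇒ P0 and P1 ⇒ P1 and P1 ⇒ P2 and P1 ⇒ t and P1 ⇒ t and n

Two distinct leftmost derivations for the same string.

Ambiguous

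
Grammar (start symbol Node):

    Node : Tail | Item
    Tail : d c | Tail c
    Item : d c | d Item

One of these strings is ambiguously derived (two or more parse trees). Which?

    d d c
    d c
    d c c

d c

d d c: 1 tree
d c: 2 trees
d c c: 1 tree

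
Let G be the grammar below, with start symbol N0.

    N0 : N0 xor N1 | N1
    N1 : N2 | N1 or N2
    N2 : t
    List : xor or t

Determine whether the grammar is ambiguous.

(List is unreachable from N0, so its rules don't affect L(N0).) N0 → N0 xor N1 | N1  ;  N1 → N1 or N2 | N2  — a left-associative chain with N2 at the bottom. Each string factors uniquely by precedence.

Unambiguous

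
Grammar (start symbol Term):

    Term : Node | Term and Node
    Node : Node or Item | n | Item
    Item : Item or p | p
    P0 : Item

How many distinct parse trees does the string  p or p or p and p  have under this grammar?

4

Parse trees for p or p or p and p:
  [Term [Term [Node [Node [Item p]] or [Item [Item p] or p]]] and [Node [Item p]]]
  [Term [Term [Node [Node [Node [Item p]] or [Item p]] or [Item p]]] and [Node [Item p]]]
  [Term [Term [Node [Node [Item [Item p] or p]] or [Item p]]] and [Node [Item p]]]
  [Term [Term [Node [Item [Item [Item p] or p] or p]]] and [Node [Item p]]]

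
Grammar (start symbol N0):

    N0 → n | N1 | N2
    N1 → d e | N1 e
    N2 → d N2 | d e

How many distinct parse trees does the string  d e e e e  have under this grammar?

Parse trees for d e e e e:
  [N0 [N1 [N1 [N1 [N1 d e] e] e] e]]

1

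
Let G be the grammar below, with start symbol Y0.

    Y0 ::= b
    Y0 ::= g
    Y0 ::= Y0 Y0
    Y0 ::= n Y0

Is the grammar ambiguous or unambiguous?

Ambiguous

Witness: b b b

Derivation 1: Y0 ⇒ Y0 Y0 ⇒ b Y0 ⇒ b Y0 Y0 ⇒ b b Y0 ⇒ b b b
Derivation 2: Y0 ⇒ Y0 Y0 ⇒ Y0 Y0 Y0 ⇒ b Y0 Y0 ⇒ b b Y0 ⇒ b b b

Two distinct leftmost derivations for the same string.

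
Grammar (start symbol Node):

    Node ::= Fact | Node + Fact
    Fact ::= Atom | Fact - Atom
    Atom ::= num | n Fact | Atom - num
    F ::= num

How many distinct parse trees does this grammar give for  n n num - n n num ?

3

Parse trees for n n num - n n num:
  [Node [Fact [Atom n [Fact [Atom n [Fact [Fact [Atom num]] - [Atom n [Fact [Atom n [Fact [Atom num]]]]]]]]]]]
  [Node [Fact [Atom n [Fact [Fact [Atom n [Fact [Atom num]]]] - [Atom n [Fact [Atom n [Fact [Atom num]]]]]]]]]
  [Node [Fact [Fact [Atom n [Fact [Atom n [Fact [Atom num]]]]]] - [Atom n [Fact [Atom n [Fact [Atom num]]]]]]]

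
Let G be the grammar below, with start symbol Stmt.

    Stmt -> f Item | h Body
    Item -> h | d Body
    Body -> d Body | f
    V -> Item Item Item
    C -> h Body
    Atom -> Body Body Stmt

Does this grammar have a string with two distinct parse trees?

Unambiguous

Only Stmt, Item, Body are reachable from Stmt; ignoring the rest: Restricted to the reachable nonterminals, every rule has the form A → t or A → t B, and no two rules for the same A share a first terminal. The grammar encodes a DFA — one run per string.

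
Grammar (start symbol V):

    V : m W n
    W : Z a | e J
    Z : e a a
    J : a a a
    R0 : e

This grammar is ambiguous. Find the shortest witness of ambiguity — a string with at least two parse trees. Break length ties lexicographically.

length 6: m e a a a n has 2 parse trees

Two derivations of m e a a a n:
  V ⇒ m W n ⇒ m Z a n ⇒ m e a a a n
  V ⇒ m W n ⇒ m e J n ⇒ m e a a a n

m e a a a n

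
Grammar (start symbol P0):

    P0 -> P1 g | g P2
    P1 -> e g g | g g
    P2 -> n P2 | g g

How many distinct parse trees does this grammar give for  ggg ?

2

Parse trees for ggg:
  [P0 [P1 g g] g]
  [P0 g [P2 g g]]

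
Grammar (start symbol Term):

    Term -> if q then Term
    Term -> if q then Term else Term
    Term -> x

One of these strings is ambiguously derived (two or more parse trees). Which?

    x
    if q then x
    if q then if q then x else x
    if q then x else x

x: 1 tree
if q then x: 1 tree
if q then if q then x else x: 2 trees
if q then x else x: 1 tree

if q then if q then x else x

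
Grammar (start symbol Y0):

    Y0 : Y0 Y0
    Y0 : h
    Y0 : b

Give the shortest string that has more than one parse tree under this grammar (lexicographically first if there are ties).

b b b

length 1: no string has ≥2 trees
length 2: no string has ≥2 trees
length 3: b b b has 2 parse trees

Two derivations of b b b:
  Y0 ⇒ Y0 Y0 ⇒ Y0 Y0 Y0 ⇒ b Y0 Y0 ⇒ b b Y0 ⇒ b b b
  Y0 ⇒ Y0 Y0 ⇒ b Y0 ⇒ b Y0 Y0 ⇒ b b Y0 ⇒ b b b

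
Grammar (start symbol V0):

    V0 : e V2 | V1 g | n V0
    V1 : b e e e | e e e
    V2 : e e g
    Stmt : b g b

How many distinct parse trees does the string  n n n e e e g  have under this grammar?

Parse trees for n n n e e e g:
  [V0 n [V0 n [V0 n [V0 e [V2 e e g]]]]]
  [V0 n [V0 n [V0 n [V0 [V1 e e e] g]]]]

2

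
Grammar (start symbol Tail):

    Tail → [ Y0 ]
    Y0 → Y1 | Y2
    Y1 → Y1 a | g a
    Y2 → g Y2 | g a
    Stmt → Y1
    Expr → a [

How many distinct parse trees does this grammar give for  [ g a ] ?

Parse trees for [ g a ]:
  [Tail [ [Y0 [Y1 g a]] ]]
  [Tail [ [Y0 [Y2 g a]] ]]

2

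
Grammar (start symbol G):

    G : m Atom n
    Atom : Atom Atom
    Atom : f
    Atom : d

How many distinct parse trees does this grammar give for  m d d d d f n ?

14

Parse trees for m d d d d f n (showing first 6 of 14):
  [G m [Atom [Atom d] [Atom [Atom d] [Atom [Atom d] [Atom [Atom d] [Atom f]]]]] n]
  [G m [Atom [Atom d] [Atom [Atom d] [Atom [Atom [Atom d] [Atom d]] [Atom f]]]] n]
  [G m [Atom [Atom d] [Atom [Atom [Atom d] [Atom d]] [Atom [Atom d] [Atom f]]]] n]
  [G m [Atom [Atom d] [Atom [Atom [Atom d] [Atom [Atom d] [Atom d]]] [Atom f]]] n]
  [G m [Atom [Atom d] [Atom [Atom [Atom [Atom d] [Atom d]] [Atom d]] [Atom f]]] n]
  [G m [Atom [Atom [Atom d] [Atom d]] [Atom [Atom d] [Atom [Atom d] [Atom f]]]] n]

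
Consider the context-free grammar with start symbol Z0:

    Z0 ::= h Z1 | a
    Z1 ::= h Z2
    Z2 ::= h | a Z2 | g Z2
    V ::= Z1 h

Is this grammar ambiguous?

Only Z0, Z1, Z2 are reachable from Z0; ignoring the rest: Restricted to the reachable nonterminals, every rule has the form A → t or A → t B, and no two rules for the same A share a first terminal. The grammar encodes a DFA — one run per string.

Unambiguous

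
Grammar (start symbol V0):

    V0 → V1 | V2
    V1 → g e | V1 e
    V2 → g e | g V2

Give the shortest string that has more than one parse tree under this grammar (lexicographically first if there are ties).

g e

length 2: g e has 2 parse trees

Two derivations of g e:
  V0 ⇒ V1 ⇒ g e
  V0 ⇒ V2 ⇒ g e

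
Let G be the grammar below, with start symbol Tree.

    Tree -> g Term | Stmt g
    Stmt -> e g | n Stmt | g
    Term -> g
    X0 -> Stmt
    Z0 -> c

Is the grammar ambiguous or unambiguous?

Ambiguous

Witness: g g

Derivation 1: Tree ⇒ g Term ⇒ g g
Derivation 2: Tree ⇒ Stmt g ⇒ g g

Two distinct leftmost derivations for the same string.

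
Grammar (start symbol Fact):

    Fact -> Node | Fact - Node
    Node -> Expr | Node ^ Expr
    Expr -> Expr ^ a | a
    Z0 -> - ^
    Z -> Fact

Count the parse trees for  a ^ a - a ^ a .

Parse trees for a ^ a - a ^ a:
  [Fact [Fact [Node [Expr [Expr a] ^ a]]] - [Node [Expr [Expr a] ^ a]]]
  [Fact [Fact [Node [Expr [Expr a] ^ a]]] - [Node [Node [Expr a]] ^ [Expr a]]]
  [Fact [Fact [Node [Node [Expr a]] ^ [Expr a]]] - [Node [Expr [Expr a] ^ a]]]
  [Fact [Fact [Node [Node [Expr a]] ^ [Expr a]]] - [Node [Node [Expr a]] ^ [Expr a]]]

4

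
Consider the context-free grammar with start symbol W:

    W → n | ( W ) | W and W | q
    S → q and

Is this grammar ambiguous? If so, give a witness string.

Witness: n and n and n

Derivation 1: W ⇒ W and W ⇒ n and W ⇒ n and W and W ⇒ n and n and W ⇒ n and n and n
Derivation 2: W ⇒ W and W ⇒ W and W and W ⇒ n and W and W ⇒ n and n and W ⇒ n and n and n

Two distinct leftmost derivations for the same string.

Ambiguous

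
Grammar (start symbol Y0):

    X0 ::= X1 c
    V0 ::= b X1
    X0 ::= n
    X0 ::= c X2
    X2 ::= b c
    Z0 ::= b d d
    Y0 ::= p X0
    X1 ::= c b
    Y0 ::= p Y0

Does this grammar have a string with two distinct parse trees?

Witness: p c b c

Derivation 1: Y0 ⇒ p X0 ⇒ p X1 c ⇒ p c b c
Derivation 2: Y0 ⇒ p X0 ⇒ p c X2 ⇒ p c b c

Two distinct leftmost derivations for the same string.

Ambiguous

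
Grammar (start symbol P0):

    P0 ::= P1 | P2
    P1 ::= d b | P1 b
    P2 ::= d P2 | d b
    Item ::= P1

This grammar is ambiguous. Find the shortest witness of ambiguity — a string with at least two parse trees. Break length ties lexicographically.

length 2: d b has 2 parse trees

Two derivations of d b:
  P0 ⇒ P1 ⇒ d b
  P0 ⇒ P2 ⇒ d b

d b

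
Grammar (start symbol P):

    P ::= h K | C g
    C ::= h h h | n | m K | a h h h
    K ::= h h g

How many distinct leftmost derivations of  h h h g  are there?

2

Parse trees for h h h g:
  [P h [K h h g]]
  [P [C h h h] g]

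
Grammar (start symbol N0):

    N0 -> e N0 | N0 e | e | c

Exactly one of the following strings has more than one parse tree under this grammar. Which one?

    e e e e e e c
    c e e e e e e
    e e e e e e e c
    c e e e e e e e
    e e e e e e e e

e e e e e e e e

e e e e e e c: 1 tree
c e e e e e e: 1 tree
e e e e e e e c: 1 tree
c e e e e e e e: 1 tree
e e e e e e e e: 128 trees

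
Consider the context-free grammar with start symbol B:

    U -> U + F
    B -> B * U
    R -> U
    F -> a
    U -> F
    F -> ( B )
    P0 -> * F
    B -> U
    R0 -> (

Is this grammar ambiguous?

Unambiguous

(R, R0, P0 are unreachable from B, so their rules don't affect L(B).) B → B * U | U  ;  U → U + F | F  — a left-associative chain with F at the bottom. Each string factors uniquely by precedence.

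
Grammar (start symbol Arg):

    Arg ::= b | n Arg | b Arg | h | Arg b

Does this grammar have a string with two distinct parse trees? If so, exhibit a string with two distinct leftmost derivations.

Witness: b b

Derivation 1: Arg ⇒ b Arg ⇒ b b
Derivation 2: Arg ⇒ Arg b ⇒ b b

Two distinct leftmost derivations for the same string.

Ambiguous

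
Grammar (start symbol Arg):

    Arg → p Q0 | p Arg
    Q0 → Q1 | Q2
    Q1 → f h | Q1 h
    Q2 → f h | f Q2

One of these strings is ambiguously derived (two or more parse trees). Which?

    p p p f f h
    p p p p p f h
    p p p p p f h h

p p p f f h: 1 tree
p p p p p f h: 2 trees
p p p p p f h h: 1 tree

p p p p p f h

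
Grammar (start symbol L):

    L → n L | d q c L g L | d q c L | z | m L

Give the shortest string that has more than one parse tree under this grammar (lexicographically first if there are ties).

d q c d q c z g z

length 1: no string has ≥2 trees
length 2: no string has ≥2 trees
length 3: no string has ≥2 trees
length 4: no string has ≥2 trees
length 5: no string has ≥2 trees
length 6: no string has ≥2 trees
length 7: no string has ≥2 trees
length 8: no string has ≥2 trees
length 9: d q c d q c z g z has 2 parse trees

Two derivations of d q c d q c z g z:
  L ⇒ d q c L g L ⇒ d q c d q c L g L ⇒ d q c d q c z g L ⇒ d q c d q c z g z
  L ⇒ d q c L ⇒ d q c d q c L g L ⇒ d q c d q c z g L ⇒ d q c d q c z g z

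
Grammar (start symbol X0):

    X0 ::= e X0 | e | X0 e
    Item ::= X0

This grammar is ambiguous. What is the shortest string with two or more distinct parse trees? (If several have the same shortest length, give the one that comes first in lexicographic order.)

length 1: no string has ≥2 trees
length 2: e e has 2 parse trees

Two derivations of e e:
  X0 ⇒ e X0 ⇒ e e
  X0 ⇒ X0 e ⇒ e e

e e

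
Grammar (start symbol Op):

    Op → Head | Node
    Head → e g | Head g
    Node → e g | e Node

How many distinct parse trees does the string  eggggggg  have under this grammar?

Parse trees for eggggggg:
  [Op [Head [Head [Head [Head [Head [Head [Head e g] g] g] g] g] g] g]]

1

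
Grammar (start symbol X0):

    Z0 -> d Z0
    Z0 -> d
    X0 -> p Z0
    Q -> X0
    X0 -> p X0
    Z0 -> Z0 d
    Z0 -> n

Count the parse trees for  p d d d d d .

Parse trees for p d d d d d (showing first 6 of 16):
  [X0 p [Z0 d [Z0 d [Z0 d [Z0 d [Z0 d]]]]]]
  [X0 p [Z0 d [Z0 d [Z0 d [Z0 [Z0 d] d]]]]]
  [X0 p [Z0 d [Z0 d [Z0 [Z0 d [Z0 d]] d]]]]
  [X0 p [Z0 d [Z0 d [Z0 [Z0 [Z0 d] d] d]]]]
  [X0 p [Z0 d [Z0 [Z0 d [Z0 d [Z0 d]]] d]]]
  [X0 p [Z0 d [Z0 [Z0 d [Z0 [Z0 d] d]] d]]]

16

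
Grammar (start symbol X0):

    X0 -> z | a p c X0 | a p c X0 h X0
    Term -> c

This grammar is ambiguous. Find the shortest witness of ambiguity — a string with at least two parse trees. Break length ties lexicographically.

a p c a p c z h z

length 1: no string has ≥2 trees
length 4: no string has ≥2 trees
length 6: no string has ≥2 trees
length 7: no string has ≥2 trees
length 9: a p c a p c z h z has 2 parse trees

Two derivations of a p c a p c z h z:
  X0 ⇒ a p c X0 ⇒ a p c a p c X0 h X0 ⇒ a p c a p c z h X0 ⇒ a p c a p c z h z
  X0 ⇒ a p c X0 h X0 ⇒ a p c a p c X0 h X0 ⇒ a p c a p c z h X0 ⇒ a p c a p c z h z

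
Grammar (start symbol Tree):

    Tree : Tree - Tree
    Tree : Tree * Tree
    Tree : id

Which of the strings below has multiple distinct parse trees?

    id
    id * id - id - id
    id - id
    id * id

id * id - id - id

id: 1 tree
id * id - id - id: 5 trees
id - id: 1 tree
id * id: 1 tree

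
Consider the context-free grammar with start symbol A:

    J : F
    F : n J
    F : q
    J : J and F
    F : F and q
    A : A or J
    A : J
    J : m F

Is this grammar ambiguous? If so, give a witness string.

Witness: q and q

Derivation 1: A ⇒ J ⇒ F ⇒ F and q ⇒ q and q
Derivation 2: A ⇒ J ⇒ J and F ⇒ F and F ⇒ q and F ⇒ q and q

Two distinct leftmost derivations for the same string.

Ambiguous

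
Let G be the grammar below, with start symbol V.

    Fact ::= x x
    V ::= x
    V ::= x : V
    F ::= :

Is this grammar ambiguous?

Unambiguous

Only V is reachable from V; ignoring the rest: Right-recursive list with a separator: after each atom, whether the separator follows determines the rule. One parse per string.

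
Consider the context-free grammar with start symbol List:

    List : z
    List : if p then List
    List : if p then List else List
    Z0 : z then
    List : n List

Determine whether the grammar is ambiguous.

Witness: if p then if p then z else z

Derivation 1: List ⇒ if p then List ⇒ if p then if p then List else List ⇒ if p then if p then z else List ⇒ if p then if p then z else z
Derivation 2: List ⇒ if p then List else List ⇒ if p then if p then List else List ⇒ if p then if p then z else List ⇒ if p then if p then z else z

Two distinct leftmost derivations for the same string.

Ambiguous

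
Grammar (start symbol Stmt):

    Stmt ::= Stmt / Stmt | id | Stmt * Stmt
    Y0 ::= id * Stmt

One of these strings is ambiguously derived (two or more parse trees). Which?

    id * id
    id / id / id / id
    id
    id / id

id / id / id / id

id * id: 1 tree
id / id / id / id: 5 trees
id: 1 tree
id / id: 1 tree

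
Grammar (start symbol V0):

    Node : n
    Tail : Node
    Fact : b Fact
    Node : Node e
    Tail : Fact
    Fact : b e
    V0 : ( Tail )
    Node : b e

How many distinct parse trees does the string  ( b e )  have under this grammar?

2

Parse trees for ( b e ):
  [V0 ( [Tail [Node b e]] )]
  [V0 ( [Tail [Fact b e]] )]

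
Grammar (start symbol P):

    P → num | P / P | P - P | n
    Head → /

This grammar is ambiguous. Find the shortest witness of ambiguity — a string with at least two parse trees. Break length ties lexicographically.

length 1: no string has ≥2 trees
length 3: no string has ≥2 trees
length 5: n - n - n has 2 parse trees

Two derivations of n - n - n:
  P ⇒ P - P ⇒ P - P - P ⇒ n - P - P ⇒ n - n - P ⇒ n - n - n
  P ⇒ P - P ⇒ n - P ⇒ n - P - P ⇒ n - n - P ⇒ n - n - n

n - n - n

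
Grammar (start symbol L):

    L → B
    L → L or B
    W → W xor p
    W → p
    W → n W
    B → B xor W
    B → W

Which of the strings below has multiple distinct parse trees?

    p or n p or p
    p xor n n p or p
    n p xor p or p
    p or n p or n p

p or n p or p: 1 tree
p xor n n p or p: 1 tree
n p xor p or p: 3 trees
p or n p or n p: 1 tree

n p xor p or p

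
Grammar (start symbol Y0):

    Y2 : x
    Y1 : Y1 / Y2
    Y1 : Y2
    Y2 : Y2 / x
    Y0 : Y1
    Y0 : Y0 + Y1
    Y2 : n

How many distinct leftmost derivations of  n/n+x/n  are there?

Parse trees for n/n+x/n:
  [Y0 [Y0 [Y1 [Y1 [Y2 n]] / [Y2 n]]] + [Y1 [Y1 [Y2 x]] / [Y2 n]]]

1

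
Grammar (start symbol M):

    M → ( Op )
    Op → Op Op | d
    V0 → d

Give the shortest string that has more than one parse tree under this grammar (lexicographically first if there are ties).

( d d d )

length 3: no string has ≥2 trees
length 4: no string has ≥2 trees
length 5: ( d d d ) has 2 parse trees

Two derivations of ( d d d ):
  M ⇒ ( Op ) ⇒ ( Op Op ) ⇒ ( Op Op Op ) ⇒ ( d Op Op ) ⇒ ( d d Op ) ⇒ ( d d d )
  M ⇒ ( Op ) ⇒ ( Op Op ) ⇒ ( d Op ) ⇒ ( d Op Op ) ⇒ ( d d Op ) ⇒ ( d d d )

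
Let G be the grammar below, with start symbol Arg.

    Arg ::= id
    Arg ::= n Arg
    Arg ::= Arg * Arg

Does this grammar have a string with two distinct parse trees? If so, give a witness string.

Witness: n id * id

Derivation 1: Arg ⇒ n Arg ⇒ n Arg * Arg ⇒ n id * Arg ⇒ n id * id
Derivation 2: Arg ⇒ Arg * Arg ⇒ n Arg * Arg ⇒ n id * Arg ⇒ n id * id

Two distinct leftmost derivations for the same string.

Ambiguous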